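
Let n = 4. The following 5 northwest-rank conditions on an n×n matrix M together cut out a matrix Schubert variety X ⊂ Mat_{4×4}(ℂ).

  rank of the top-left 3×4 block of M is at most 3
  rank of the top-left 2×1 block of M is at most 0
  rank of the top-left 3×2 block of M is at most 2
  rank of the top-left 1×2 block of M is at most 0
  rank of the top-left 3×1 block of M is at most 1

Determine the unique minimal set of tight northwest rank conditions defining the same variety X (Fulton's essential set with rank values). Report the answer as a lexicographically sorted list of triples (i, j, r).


Reconstructing r_w from the 5 given conditions:

  i=1: 0  0  1  1
  i=2: 0  1  2  2
  i=3: 1  2  3  3
  i=4: 1  2  3  4

hence w(1..4) = (3, 2, 1, 4).

2 SE-corners of the 3-cell Rothe diagram give Ess(w):

[(1, 2, 0), (2, 1, 0)]


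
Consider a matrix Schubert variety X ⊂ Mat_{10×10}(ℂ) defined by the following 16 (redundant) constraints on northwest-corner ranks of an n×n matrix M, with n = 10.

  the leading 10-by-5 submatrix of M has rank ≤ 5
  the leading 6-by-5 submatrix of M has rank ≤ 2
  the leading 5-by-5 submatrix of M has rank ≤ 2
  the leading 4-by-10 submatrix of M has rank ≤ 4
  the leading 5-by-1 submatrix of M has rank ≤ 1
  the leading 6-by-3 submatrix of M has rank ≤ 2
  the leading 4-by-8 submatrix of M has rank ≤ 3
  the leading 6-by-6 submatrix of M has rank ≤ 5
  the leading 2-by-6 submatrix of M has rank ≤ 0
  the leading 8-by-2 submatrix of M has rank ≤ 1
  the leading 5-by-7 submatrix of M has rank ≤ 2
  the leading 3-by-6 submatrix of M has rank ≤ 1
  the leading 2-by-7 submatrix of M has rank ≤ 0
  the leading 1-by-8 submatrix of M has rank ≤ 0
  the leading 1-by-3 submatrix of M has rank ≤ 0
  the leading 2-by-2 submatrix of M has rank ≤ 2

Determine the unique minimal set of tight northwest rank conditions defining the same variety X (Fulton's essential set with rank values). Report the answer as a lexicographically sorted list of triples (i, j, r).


Reconstructing r_w from the 16 given conditions:

  R[1]: 0 0 0 0 0 0 0 0 1 1
  R[2]: 0 0 0 0 0 0 0 1 2 2
  R[3]: 1 1 1 1 1 1 1 2 3 3
  R[4]: 1 1 2 2 2 2 2 3 4 4
  R[5]: 1 1 2 2 2 2 2 3 4 5
  R[6]: 1 1 2 2 2 3 3 4 5 6
  R[7]: 1 1 2 3 3 4 4 5 6 7
  R[8]: 1 1 2 3 4 5 5 6 7 8
  R[9]: 1 2 3 4 5 6 6 7 8 9
  R[10]: 1 2 3 4 5 6 7 8 9 10

giving w = (9, 8, 1, 3, 10, 6, 4, 5, 2, 7) via Δ²R.

|D(w)|=26, |Ess(w)|=5:

[(1, 8, 0), (2, 7, 0), (5, 7, 2), (6, 5, 2), (8, 2, 1)]


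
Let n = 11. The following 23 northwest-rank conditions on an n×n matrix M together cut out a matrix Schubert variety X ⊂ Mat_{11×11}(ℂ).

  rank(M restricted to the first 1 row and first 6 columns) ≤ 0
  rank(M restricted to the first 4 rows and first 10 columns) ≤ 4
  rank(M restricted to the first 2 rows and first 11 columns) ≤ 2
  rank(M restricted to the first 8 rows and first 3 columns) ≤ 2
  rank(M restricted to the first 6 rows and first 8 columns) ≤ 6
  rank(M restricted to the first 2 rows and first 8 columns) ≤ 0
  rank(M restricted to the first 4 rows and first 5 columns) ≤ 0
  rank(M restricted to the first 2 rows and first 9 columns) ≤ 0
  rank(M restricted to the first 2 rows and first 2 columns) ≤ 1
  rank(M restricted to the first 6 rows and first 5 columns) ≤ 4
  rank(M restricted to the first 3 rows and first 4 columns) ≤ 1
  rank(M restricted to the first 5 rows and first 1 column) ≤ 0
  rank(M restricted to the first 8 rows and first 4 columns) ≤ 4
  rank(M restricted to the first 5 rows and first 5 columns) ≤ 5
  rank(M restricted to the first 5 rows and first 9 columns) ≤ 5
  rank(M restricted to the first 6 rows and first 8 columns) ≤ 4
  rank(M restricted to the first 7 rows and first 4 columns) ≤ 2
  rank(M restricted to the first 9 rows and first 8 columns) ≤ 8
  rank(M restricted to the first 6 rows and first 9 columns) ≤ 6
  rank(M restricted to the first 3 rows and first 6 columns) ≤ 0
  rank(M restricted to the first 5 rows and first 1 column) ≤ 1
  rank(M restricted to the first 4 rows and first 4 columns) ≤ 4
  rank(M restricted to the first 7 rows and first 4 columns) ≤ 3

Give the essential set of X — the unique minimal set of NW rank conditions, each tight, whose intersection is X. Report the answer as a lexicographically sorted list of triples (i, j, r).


The tightest implied rank at each (i,j), from the 23 conditions:

  i=1: 0 | 0 | 0 | 0 | 0 | 0 | 0 | 0 | 0 | 1 | 1
  i=2: 0 | 0 | 0 | 0 | 0 | 0 | 0 | 0 | 0 | 1 | 2
  i=3: 0 | 0 | 0 | 0 | 0 | 0 | 1 | 1 | 1 | 2 | 3
  i=4: 0 | 0 | 0 | 0 | 0 | 1 | 2 | 2 | 2 | 3 | 4
  i=5: 0 | 1 | 1 | 1 | 1 | 2 | 3 | 3 | 3 | 4 | 5
  i=6: 1 | 2 | 2 | 2 | 2 | 3 | 4 | 4 | 4 | 5 | 6
  i=7: 1 | 2 | 2 | 2 | 3 | 4 | 5 | 5 | 5 | 6 | 7
  i=8: 1 | 2 | 2 | 3 | 4 | 5 | 6 | 6 | 6 | 7 | 8
  i=9: 1 | 2 | 3 | 4 | 5 | 6 | 7 | 7 | 7 | 8 | 9
  i=10: 1 | 2 | 3 | 4 | 5 | 6 | 7 | 8 | 8 | 9 | 10
  i=11: 1 | 2 | 3 | 4 | 5 | 6 | 7 | 8 | 9 | 10 | 11

second differences of R give the permutation w = (10, 11, 7, 6, 2, 1, 5, 4, 3, 8, 9).

D(w) has 33 cells with 6 SE-corners; essential set:

[(2, 9, 0), (3, 6, 0), (4, 5, 0), (5, 1, 0), (7, 4, 2), (8, 3, 2)]


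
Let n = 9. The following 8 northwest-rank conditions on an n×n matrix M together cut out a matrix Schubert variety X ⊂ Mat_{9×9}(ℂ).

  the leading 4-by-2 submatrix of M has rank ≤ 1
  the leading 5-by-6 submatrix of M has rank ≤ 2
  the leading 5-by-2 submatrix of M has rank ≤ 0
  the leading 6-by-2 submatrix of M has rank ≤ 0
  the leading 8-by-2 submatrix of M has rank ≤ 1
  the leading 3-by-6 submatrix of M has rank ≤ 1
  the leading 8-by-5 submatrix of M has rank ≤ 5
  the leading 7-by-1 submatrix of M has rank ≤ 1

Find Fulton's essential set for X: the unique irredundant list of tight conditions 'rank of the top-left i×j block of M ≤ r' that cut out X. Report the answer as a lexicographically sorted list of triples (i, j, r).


Recovering R(i,j) via the rank-extension bound from the 8 conditions:

  0 0 1 1 1 1 1 1 1
  0 0 1 1 1 1 2 2 2
  0 0 1 1 1 1 2 3 3
  0 0 1 2 2 2 3 4 4
  0 0 1 2 2 2 3 4 5
  0 0 1 2 3 3 4 5 6
  1 1 2 3 4 4 5 6 7
  1 1 2 3 4 5 6 7 8
  1 2 3 4 5 6 7 8 9

second differences of R give the permutation w = (3, 7, 8, 4, 9, 5, 1, 6, 2).

D(w) has 21 cells with 4 SE-corners; essential set:

[(3, 6, 1), (5, 6, 2), (6, 2, 0), (8, 2, 1)]


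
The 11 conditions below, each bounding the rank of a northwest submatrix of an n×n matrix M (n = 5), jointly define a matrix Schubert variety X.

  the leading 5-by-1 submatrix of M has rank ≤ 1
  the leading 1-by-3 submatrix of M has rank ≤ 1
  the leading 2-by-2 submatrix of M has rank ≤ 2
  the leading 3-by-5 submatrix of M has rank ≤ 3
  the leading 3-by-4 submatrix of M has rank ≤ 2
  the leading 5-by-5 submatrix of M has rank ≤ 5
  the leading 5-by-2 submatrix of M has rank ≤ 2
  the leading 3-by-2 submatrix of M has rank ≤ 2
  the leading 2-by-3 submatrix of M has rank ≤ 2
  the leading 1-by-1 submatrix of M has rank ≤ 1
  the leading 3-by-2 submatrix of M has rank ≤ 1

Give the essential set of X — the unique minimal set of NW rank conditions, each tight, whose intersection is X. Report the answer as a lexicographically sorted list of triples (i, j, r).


Computing R[i][j] = min implied NW-rank bound (n=5, 11 conditions):

  R[1]: 1 1 1 1 1
  R[2]: 1 1 2 2 2
  R[3]: 1 1 2 2 3
  R[4]: 1 2 3 3 4
  R[5]: 1 2 3 4 5

giving w = (1, 3, 5, 2, 4) via Δ²R.

Rothe diagram D(w) (3 cells), 2 SE-corners (essential conditions):

[(3, 2, 1), (3, 4, 2)]


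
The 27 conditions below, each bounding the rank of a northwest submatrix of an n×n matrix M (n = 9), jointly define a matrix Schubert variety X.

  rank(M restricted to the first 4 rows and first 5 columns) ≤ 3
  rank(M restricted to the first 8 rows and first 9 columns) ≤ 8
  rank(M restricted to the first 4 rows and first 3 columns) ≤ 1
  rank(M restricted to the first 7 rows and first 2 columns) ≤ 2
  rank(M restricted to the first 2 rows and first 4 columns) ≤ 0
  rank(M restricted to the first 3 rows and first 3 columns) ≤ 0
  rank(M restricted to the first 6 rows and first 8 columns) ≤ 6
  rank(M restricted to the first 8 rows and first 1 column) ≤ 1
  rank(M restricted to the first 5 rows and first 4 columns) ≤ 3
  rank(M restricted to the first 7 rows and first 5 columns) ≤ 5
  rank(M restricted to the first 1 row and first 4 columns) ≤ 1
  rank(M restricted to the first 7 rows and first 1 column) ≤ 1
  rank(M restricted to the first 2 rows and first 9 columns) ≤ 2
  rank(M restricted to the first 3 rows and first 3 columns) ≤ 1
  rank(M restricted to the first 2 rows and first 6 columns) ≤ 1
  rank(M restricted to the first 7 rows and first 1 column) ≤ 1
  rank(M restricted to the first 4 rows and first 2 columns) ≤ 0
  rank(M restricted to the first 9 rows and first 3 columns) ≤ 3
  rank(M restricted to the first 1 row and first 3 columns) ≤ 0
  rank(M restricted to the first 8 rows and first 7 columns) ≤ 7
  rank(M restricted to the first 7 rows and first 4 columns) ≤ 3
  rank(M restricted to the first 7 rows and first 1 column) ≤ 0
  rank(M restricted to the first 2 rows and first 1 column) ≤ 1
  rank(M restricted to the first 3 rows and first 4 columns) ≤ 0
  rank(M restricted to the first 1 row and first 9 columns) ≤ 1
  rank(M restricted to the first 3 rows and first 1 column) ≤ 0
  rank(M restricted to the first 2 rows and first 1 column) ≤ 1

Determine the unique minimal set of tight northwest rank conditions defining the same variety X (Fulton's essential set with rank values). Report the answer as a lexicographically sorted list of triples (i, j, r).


Recovering R(i,j) via the rank-extension bound from the 27 conditions:

  i=1: 0, 0, 0, 0, 1, 1, 1, 1, 1
  i=2: 0, 0, 0, 0, 1, 1, 2, 2, 2
  i=3: 0, 0, 0, 0, 1, 2, 3, 3, 3
  i=4: 0, 0, 1, 1, 2, 3, 4, 4, 4
  i=5: 0, 1, 2, 2, 3, 4, 5, 5, 5
  i=6: 0, 1, 2, 3, 4, 5, 6, 6, 6
  i=7: 0, 1, 2, 3, 4, 5, 6, 7, 7
  i=8: 1, 2, 3, 4, 5, 6, 7, 8, 8
  i=9: 1, 2, 3, 4, 5, 6, 7, 8, 9

second differences of R give the permutation w = (5, 7, 6, 3, 2, 4, 8, 1, 9).

Rothe diagram D(w) (18 cells), 4 SE-corners (essential conditions):

[(2, 6, 1), (3, 4, 0), (4, 2, 0), (7, 1, 0)]


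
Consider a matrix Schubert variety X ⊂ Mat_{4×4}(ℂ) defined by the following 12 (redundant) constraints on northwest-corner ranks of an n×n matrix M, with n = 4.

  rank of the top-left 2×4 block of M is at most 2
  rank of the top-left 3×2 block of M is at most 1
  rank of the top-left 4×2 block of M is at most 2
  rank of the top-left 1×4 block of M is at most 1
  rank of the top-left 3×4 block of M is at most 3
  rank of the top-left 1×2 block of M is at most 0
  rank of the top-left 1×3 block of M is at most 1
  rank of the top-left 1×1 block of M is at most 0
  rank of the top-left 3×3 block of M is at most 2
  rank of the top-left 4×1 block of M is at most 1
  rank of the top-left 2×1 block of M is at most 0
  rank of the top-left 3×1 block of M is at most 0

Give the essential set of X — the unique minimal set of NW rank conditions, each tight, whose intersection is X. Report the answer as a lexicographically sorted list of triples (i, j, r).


Propagating the 12 rank bounds to every northwest block:

  row 1: 0 | 0 | 1 | 1
  row 2: 0 | 1 | 2 | 2
  row 3: 0 | 1 | 2 | 3
  row 4: 1 | 2 | 3 | 4

hence w(1..4) = (3, 2, 4, 1).

|D(w)|=4, |Ess(w)|=2:

[(1, 2, 0), (3, 1, 0)]


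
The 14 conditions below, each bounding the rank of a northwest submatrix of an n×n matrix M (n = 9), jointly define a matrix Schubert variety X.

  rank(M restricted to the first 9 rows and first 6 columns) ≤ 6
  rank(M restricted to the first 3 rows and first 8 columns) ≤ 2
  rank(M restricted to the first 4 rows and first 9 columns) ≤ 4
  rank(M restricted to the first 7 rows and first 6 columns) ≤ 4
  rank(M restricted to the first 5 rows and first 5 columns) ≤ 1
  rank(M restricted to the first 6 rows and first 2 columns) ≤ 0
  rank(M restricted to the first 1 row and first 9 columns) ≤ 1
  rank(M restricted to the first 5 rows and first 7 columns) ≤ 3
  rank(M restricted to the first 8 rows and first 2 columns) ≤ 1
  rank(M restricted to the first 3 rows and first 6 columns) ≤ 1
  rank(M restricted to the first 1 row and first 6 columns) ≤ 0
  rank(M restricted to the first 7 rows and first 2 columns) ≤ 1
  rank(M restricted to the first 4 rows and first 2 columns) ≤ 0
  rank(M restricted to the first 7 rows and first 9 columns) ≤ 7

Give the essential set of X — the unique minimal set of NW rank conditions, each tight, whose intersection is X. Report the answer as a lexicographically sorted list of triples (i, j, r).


The tightest implied rank at each (i,j), from the 14 conditions:

  i=1: 0  0  0  0  0  0  1  1  1
  i=2: 0  0  1  1  1  1  2  2  2
  i=3: 0  0  1  1  1  1  2  2  3
  i=4: 0  0  1  1  1  2  3  3  4
  i=5: 0  0  1  1  1  2  3  4  5
  i=6: 0  0  1  2  2  3  4  5  6
  i=7: 1  1  2  3  3  4  5  6  7
  i=8: 1  1  2  3  4  5  6  7  8
  i=9: 1  2  3  4  5  6  7  8  9

reading off 1-entries of Δ²R: w = (7, 3, 9, 6, 8, 4, 1, 5, 2).

ℓ(w)=25; the 6 essential cells (i,j,r):

[(1, 6, 0), (3, 6, 1), (3, 8, 2), (5, 5, 1), (6, 2, 0), (8, 2, 1)]


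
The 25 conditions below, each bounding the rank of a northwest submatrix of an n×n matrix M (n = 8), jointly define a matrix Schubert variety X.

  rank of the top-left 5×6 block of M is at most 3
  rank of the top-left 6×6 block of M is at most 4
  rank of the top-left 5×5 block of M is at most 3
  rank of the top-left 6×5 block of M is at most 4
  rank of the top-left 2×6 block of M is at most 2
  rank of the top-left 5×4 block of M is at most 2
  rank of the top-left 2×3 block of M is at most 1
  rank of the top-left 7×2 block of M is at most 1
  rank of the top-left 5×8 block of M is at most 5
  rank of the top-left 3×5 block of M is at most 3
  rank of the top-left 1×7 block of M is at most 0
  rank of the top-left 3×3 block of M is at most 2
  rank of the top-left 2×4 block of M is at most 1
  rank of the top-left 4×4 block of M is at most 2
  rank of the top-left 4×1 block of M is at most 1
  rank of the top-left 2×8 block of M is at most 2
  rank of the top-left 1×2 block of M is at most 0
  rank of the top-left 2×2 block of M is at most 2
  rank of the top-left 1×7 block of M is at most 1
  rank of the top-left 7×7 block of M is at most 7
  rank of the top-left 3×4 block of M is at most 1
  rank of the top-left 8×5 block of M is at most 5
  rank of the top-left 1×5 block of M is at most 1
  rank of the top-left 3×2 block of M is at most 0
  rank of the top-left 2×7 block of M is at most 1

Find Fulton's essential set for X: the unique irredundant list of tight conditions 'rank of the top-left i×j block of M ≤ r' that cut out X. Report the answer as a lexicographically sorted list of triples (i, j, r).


Propagating the 25 rank bounds to every northwest block:

  i=1: 0 0 0 0 0 0 0 1
  i=2: 0 0 1 1 1 1 1 2
  i=3: 0 0 1 1 2 2 2 3
  i=4: 1 1 2 2 3 3 3 4
  i=5: 1 1 2 2 3 3 4 5
  i=6: 1 1 2 3 4 4 5 6
  i=7: 1 1 2 3 4 5 6 7
  i=8: 1 2 3 4 5 6 7 8

second differences of R give the permutation w = (8, 3, 5, 1, 7, 4, 6, 2).

|D(w)|=17, |Ess(w)|=6:

[(1, 7, 0), (3, 2, 0), (3, 4, 1), (5, 4, 2), (5, 6, 3), (7, 2, 1)]


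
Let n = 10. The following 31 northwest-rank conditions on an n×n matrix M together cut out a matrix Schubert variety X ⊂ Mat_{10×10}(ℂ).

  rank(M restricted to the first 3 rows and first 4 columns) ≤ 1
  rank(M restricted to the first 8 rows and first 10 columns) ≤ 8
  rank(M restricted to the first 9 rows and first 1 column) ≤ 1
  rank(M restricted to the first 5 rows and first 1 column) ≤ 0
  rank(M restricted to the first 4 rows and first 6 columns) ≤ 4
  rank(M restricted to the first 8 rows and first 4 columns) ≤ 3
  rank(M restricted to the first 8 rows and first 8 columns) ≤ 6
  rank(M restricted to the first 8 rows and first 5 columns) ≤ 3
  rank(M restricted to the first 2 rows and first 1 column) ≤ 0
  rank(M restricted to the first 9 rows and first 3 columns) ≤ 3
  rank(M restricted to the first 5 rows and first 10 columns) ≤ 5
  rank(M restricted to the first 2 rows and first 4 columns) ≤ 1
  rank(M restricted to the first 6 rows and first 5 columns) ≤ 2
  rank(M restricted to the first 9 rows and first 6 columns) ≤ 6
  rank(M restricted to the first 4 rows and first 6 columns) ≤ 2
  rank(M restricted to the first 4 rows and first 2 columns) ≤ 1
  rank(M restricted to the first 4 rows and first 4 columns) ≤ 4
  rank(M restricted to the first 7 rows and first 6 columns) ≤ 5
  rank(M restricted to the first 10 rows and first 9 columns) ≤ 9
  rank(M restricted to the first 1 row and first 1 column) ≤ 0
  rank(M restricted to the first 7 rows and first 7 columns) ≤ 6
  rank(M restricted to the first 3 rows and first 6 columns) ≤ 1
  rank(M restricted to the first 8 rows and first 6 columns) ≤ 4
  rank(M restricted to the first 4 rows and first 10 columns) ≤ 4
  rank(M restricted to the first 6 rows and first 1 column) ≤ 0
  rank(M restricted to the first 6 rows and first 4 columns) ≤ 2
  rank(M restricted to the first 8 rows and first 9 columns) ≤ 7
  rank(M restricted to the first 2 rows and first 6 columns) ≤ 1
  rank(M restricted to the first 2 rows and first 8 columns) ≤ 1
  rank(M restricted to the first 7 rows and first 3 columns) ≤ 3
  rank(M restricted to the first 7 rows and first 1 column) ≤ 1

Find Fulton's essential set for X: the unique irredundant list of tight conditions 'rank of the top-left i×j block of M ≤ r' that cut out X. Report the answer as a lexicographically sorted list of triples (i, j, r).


Reconstructing r_w from the 31 given conditions:

  R[1]: 0 | 1 | 1 | 1 | 1 | 1 | 1 | 1 | 1 | 1
  R[2]: 0 | 1 | 1 | 1 | 1 | 1 | 1 | 1 | 2 | 2
  R[3]: 0 | 1 | 1 | 1 | 1 | 1 | 2 | 2 | 3 | 3
  R[4]: 0 | 1 | 2 | 2 | 2 | 2 | 3 | 3 | 4 | 4
  R[5]: 0 | 1 | 2 | 2 | 2 | 3 | 4 | 4 | 5 | 5
  R[6]: 0 | 1 | 2 | 2 | 2 | 3 | 4 | 5 | 6 | 6
  R[7]: 1 | 2 | 3 | 3 | 3 | 4 | 5 | 6 | 7 | 7
  R[8]: 1 | 2 | 3 | 3 | 3 | 4 | 5 | 6 | 7 | 8
  R[9]: 1 | 2 | 3 | 4 | 4 | 5 | 6 | 7 | 8 | 9
  R[10]: 1 | 2 | 3 | 4 | 5 | 6 | 7 | 8 | 9 | 10

the unique w with this rank table is (2, 9, 7, 3, 6, 8, 1, 10, 4, 5).

Rothe diagram D(w) (22 cells), 5 SE-corners (essential conditions):

[(2, 8, 1), (3, 6, 1), (6, 1, 0), (6, 5, 2), (8, 5, 3)]


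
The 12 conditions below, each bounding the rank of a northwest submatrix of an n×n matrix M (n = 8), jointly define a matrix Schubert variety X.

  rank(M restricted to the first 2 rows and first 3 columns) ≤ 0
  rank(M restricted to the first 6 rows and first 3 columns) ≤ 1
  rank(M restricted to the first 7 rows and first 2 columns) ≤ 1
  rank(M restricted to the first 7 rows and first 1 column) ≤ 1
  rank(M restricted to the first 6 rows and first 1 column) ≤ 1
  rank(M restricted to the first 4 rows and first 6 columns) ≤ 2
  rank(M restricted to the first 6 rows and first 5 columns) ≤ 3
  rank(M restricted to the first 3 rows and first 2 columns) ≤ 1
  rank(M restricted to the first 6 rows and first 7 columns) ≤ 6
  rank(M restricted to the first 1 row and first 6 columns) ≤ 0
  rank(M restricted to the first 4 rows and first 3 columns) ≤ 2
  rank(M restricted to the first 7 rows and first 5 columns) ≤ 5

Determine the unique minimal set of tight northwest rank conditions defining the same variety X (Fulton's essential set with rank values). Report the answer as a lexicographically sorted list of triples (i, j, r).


Rank table r_w(8×8) implied by the 12 constraints:

  row 1: 0, 0, 0, 0, 0, 0, 1, 1
  row 2: 0, 0, 0, 1, 1, 1, 2, 2
  row 3: 1, 1, 1, 2, 2, 2, 3, 3
  row 4: 1, 1, 1, 2, 2, 2, 3, 4
  row 5: 1, 1, 1, 2, 3, 3, 4, 5
  row 6: 1, 1, 1, 2, 3, 4, 5, 6
  row 7: 1, 1, 2, 3, 4, 5, 6, 7
  row 8: 1, 2, 3, 4, 5, 6, 7, 8

hence w(1..8) = (7, 4, 1, 8, 5, 6, 3, 2).

5 SE-corners of the 18-cell Rothe diagram give Ess(w):

[(1, 6, 0), (2, 3, 0), (4, 6, 2), (6, 3, 1), (7, 2, 1)]


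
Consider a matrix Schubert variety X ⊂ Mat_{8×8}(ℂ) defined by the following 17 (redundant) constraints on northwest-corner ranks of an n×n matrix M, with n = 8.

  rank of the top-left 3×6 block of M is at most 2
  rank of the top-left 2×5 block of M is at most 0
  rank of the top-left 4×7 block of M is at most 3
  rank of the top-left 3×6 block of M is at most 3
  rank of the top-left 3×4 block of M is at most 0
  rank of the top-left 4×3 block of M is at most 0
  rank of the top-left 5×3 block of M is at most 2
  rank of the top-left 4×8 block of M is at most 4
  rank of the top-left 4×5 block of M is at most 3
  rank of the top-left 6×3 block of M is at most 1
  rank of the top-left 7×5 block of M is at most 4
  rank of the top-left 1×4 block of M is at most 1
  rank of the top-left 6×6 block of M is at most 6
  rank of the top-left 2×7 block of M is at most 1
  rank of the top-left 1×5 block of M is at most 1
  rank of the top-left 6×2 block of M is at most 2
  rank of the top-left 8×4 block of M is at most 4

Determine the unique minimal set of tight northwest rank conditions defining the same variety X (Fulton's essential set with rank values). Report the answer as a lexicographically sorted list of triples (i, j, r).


Propagating the 17 rank bounds to every northwest block:

  row 1: 0 0 0 0 0 1 1 1
  row 2: 0 0 0 0 0 1 1 2
  row 3: 0 0 0 0 1 2 2 3
  row 4: 0 0 0 1 2 3 3 4
  row 5: 1 1 1 2 3 4 4 5
  row 6: 1 1 1 2 3 4 5 6
  row 7: 1 2 2 3 4 5 6 7
  row 8: 1 2 3 4 5 6 7 8

so w = (6, 8, 5, 4, 1, 7, 2, 3).

|D(w)|=20, |Ess(w)|=5:

[(2, 5, 0), (2, 7, 1), (3, 4, 0), (4, 3, 0), (6, 3, 1)]


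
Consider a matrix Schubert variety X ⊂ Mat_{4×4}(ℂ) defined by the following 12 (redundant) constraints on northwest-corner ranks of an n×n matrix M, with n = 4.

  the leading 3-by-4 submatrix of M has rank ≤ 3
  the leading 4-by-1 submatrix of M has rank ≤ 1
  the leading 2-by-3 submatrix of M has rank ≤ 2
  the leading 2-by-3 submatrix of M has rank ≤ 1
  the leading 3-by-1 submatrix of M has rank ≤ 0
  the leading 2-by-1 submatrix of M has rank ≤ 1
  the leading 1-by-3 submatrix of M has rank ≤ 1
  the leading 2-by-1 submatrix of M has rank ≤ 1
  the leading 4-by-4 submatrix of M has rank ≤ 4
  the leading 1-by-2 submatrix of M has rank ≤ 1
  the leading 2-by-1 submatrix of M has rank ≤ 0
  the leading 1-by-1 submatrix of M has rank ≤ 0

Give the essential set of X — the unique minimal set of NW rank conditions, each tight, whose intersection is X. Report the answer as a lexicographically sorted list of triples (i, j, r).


Rank table r_w(4×4) implied by the 12 constraints:

  row 1: 0 1 1 1
  row 2: 0 1 1 2
  row 3: 0 1 2 3
  row 4: 1 2 3 4

reading off 1-entries of Δ²R: w = (2, 4, 3, 1).

|D(w)|=4, |Ess(w)|=2:

[(2, 3, 1), (3, 1, 0)]


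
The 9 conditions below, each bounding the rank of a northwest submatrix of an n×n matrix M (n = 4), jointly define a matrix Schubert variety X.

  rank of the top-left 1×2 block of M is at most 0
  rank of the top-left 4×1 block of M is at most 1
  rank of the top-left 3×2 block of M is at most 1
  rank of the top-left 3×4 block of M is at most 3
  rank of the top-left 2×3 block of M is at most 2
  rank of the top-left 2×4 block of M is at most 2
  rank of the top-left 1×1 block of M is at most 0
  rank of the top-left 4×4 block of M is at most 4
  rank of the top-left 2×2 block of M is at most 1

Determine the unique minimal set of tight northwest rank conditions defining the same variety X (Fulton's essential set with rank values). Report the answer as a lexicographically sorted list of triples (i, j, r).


Propagating the 9 rank bounds to every northwest block:

  row 1: 0, 0, 1, 1
  row 2: 1, 1, 2, 2
  row 3: 1, 1, 2, 3
  row 4: 1, 2, 3, 4

the unique w with this rank table is (3, 1, 4, 2).

Rothe diagram D(w) (3 cells), 2 SE-corners (essential conditions):

[(1, 2, 0), (3, 2, 1)]


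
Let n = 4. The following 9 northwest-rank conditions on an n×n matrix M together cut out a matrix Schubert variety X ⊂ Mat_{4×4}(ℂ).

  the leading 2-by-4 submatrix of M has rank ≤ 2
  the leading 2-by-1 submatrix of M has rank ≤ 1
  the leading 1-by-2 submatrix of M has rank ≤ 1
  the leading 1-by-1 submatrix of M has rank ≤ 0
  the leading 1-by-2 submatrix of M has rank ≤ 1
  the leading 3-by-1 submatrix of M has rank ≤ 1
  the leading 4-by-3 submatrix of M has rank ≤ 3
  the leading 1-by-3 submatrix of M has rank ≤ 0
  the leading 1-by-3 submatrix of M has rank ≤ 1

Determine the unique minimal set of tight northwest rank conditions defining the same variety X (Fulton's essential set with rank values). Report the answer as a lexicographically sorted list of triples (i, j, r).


Reconstructing r_w from the 9 given conditions:

  i=1: 0, 0, 0, 1
  i=2: 1, 1, 1, 2
  i=3: 1, 2, 2, 3
  i=4: 1, 2, 3, 4

giving w = (4, 1, 2, 3) via Δ²R.

ℓ(w)=3; the 1 essential cell (i,j,r):

[(1, 3, 0)]


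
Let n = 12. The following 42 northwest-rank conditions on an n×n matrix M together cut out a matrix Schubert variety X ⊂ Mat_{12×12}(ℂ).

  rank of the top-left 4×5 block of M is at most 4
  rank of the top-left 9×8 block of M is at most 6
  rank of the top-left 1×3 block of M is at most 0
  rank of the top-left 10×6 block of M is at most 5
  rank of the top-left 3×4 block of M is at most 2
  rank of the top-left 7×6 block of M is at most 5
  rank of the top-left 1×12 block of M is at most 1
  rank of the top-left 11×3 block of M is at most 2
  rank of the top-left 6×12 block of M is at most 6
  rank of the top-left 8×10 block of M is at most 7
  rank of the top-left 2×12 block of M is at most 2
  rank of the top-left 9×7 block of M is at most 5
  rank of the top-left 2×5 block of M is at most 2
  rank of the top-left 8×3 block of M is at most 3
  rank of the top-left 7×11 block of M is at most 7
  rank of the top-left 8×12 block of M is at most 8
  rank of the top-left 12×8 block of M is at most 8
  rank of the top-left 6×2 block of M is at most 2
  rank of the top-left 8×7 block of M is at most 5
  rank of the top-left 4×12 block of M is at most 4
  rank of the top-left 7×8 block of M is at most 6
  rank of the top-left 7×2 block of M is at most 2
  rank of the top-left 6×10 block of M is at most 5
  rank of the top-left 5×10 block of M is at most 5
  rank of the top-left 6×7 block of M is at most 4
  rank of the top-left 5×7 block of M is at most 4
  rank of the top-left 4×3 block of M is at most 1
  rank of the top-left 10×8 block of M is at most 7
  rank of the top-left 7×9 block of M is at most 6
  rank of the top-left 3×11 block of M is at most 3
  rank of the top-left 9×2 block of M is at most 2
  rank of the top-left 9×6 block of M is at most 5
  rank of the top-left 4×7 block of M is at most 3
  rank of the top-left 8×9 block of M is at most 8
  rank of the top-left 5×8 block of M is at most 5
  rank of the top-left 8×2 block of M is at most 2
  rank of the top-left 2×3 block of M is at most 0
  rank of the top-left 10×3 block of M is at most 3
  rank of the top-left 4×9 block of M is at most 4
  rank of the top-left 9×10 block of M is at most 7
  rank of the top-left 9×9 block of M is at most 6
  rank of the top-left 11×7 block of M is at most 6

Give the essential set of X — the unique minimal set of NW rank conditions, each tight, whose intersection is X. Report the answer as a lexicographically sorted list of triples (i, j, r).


Propagating the 42 rank bounds to every northwest block:

  0 | 0 | 0 | 1 | 1 | 1 | 1 | 1 | 1 | 1 | 1 | 1
  0 | 0 | 0 | 1 | 2 | 2 | 2 | 2 | 2 | 2 | 2 | 2
  1 | 1 | 1 | 2 | 3 | 3 | 3 | 3 | 3 | 3 | 3 | 3
  1 | 1 | 1 | 2 | 3 | 3 | 3 | 4 | 4 | 4 | 4 | 4
  1 | 2 | 2 | 3 | 4 | 4 | 4 | 5 | 5 | 5 | 5 | 5
  1 | 2 | 2 | 3 | 4 | 4 | 4 | 5 | 5 | 5 | 6 | 6
  1 | 2 | 2 | 3 | 4 | 5 | 5 | 6 | 6 | 6 | 7 | 7
  1 | 2 | 2 | 3 | 4 | 5 | 5 | 6 | 6 | 7 | 8 | 8
  1 | 2 | 2 | 3 | 4 | 5 | 5 | 6 | 6 | 7 | 8 | 9
  1 | 2 | 2 | 3 | 4 | 5 | 6 | 7 | 7 | 8 | 9 | 10
  1 | 2 | 2 | 3 | 4 | 5 | 6 | 7 | 8 | 9 | 10 | 11
  1 | 2 | 3 | 4 | 5 | 6 | 7 | 8 | 9 | 10 | 11 | 12

second differences of R give the permutation w = (4, 5, 1, 8, 2, 11, 6, 10, 12, 7, 9, 3).

|D(w)|=24, |Ess(w)|=8:

[(2, 3, 0), (4, 3, 1), (4, 7, 3), (6, 7, 4), (6, 10, 5), (9, 7, 5), (9, 9, 6), (11, 3, 2)]


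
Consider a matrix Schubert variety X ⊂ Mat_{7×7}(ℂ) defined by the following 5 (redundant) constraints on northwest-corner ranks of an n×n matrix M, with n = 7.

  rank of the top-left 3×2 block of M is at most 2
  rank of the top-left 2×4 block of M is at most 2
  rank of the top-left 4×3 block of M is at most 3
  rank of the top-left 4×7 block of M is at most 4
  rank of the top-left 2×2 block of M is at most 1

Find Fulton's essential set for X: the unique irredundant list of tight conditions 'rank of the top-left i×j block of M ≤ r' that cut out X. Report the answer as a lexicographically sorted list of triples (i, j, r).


Rank table r_w(7×7) implied by the 5 constraints:

  i=1: 1, 1, 1, 1, 1, 1, 1
  i=2: 1, 1, 2, 2, 2, 2, 2
  i=3: 1, 2, 3, 3, 3, 3, 3
  i=4: 1, 2, 3, 4, 4, 4, 4
  i=5: 1, 2, 3, 4, 5, 5, 5
  i=6: 1, 2, 3, 4, 5, 6, 6
  i=7: 1, 2, 3, 4, 5, 6, 7

so w = (1, 3, 2, 4, 5, 6, 7).

|D(w)|=1, |Ess(w)|=1:

[(2, 2, 1)]


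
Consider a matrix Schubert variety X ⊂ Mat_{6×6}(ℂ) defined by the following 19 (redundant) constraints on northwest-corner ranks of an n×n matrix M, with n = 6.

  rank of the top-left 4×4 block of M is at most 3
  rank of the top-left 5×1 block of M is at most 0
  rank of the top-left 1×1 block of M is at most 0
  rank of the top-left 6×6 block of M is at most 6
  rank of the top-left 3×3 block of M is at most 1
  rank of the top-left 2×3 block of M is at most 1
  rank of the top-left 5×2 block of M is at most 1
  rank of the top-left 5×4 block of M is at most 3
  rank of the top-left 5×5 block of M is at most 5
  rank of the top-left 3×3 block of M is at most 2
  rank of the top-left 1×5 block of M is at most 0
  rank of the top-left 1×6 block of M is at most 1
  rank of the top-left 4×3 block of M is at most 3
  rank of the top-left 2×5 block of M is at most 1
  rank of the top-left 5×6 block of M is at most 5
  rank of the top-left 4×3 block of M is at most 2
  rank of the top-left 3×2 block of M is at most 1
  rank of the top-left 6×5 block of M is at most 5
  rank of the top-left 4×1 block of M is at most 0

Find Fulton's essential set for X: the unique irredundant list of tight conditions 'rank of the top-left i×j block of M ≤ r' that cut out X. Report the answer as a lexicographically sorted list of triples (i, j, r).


The tightest implied rank at each (i,j), from the 19 conditions:

  row 1: 0, 0, 0, 0, 0, 1
  row 2: 0, 1, 1, 1, 1, 2
  row 3: 0, 1, 1, 2, 2, 3
  row 4: 0, 1, 2, 3, 3, 4
  row 5: 0, 1, 2, 3, 4, 5
  row 6: 1, 2, 3, 4, 5, 6

so w = (6, 2, 4, 3, 5, 1).

Fulton essential set (3 of the 10 Rothe cells):

[(1, 5, 0), (3, 3, 1), (5, 1, 0)]


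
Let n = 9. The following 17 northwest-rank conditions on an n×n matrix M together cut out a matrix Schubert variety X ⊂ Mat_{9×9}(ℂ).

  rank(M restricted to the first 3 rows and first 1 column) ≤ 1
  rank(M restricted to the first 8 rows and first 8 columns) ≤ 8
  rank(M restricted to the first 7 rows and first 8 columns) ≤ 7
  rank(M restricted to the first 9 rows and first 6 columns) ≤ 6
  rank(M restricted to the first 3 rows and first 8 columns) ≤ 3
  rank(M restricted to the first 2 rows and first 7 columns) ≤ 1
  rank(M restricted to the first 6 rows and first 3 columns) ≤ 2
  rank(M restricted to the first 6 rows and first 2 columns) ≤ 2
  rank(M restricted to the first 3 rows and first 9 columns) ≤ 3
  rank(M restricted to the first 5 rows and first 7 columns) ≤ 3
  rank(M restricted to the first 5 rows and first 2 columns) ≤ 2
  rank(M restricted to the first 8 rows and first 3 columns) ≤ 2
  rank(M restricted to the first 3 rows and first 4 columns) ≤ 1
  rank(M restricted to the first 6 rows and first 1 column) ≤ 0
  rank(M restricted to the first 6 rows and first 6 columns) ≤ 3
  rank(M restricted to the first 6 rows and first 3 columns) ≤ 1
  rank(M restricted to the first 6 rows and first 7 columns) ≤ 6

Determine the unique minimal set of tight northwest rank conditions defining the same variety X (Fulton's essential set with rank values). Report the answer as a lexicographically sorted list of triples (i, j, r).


The tightest implied rank at each (i,j), from the 17 conditions:

  0, 1, 1, 1, 1, 1, 1, 1, 1
  0, 1, 1, 1, 1, 1, 1, 2, 2
  0, 1, 1, 1, 2, 2, 2, 3, 3
  0, 1, 1, 2, 3, 3, 3, 4, 4
  0, 1, 1, 2, 3, 3, 3, 4, 5
  0, 1, 1, 2, 3, 3, 4, 5, 6
  1, 2, 2, 3, 4, 4, 5, 6, 7
  1, 2, 2, 3, 4, 5, 6, 7, 8
  1, 2, 3, 4, 5, 6, 7, 8, 9

so w = (2, 8, 5, 4, 9, 7, 1, 6, 3).

Rothe diagram D(w) (20 cells), 7 SE-corners (essential conditions):

[(2, 7, 1), (3, 4, 1), (5, 7, 3), (6, 1, 0), (6, 3, 1), (6, 6, 3), (8, 3, 2)]


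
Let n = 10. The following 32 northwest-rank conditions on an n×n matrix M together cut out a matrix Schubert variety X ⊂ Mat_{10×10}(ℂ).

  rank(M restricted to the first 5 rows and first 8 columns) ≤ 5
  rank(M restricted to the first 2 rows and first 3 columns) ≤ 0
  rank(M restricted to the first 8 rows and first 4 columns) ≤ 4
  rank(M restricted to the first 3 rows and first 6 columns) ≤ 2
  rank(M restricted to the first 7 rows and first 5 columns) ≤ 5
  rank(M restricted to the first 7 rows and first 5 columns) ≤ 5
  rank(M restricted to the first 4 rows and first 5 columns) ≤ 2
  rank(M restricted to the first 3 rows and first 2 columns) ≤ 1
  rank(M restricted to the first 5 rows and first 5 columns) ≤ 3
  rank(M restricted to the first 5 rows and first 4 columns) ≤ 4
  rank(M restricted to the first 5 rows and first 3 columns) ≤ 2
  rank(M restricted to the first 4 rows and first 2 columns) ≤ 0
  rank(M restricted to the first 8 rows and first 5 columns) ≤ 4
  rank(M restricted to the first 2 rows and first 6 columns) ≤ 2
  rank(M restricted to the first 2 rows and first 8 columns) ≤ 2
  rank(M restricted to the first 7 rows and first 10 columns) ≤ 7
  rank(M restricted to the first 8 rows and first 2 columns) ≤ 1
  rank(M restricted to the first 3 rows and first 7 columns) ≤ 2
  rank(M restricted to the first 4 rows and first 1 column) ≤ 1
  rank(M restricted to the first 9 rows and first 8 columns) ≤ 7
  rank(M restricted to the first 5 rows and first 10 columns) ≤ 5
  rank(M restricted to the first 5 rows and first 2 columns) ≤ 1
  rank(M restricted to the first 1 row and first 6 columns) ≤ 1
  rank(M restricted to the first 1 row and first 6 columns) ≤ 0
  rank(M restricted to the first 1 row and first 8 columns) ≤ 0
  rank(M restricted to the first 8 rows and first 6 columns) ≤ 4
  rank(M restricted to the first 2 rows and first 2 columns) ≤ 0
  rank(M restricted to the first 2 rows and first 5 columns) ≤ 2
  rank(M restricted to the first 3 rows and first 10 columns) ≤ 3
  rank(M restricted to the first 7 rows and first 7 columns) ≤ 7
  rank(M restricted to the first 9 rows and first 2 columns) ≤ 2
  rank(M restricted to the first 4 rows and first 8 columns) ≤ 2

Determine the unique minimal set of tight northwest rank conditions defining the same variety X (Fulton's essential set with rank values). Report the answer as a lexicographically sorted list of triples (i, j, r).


The tightest implied rank at each (i,j), from the 32 conditions:

  i=1: 0 0 0 0 0 0 0 0 1 1
  i=2: 0 0 0 1 1 1 1 1 2 2
  i=3: 0 0 1 2 2 2 2 2 3 3
  i=4: 0 0 1 2 2 2 2 2 3 4
  i=5: 1 1 2 3 3 3 3 3 4 5
  i=6: 1 1 2 3 4 4 4 4 5 6
  i=7: 1 1 2 3 4 4 5 5 6 7
  i=8: 1 1 2 3 4 4 5 6 7 8
  i=9: 1 2 3 4 5 5 6 7 8 9
  i=10: 1 2 3 4 5 6 7 8 9 10

so w = (9, 4, 3, 10, 1, 5, 7, 8, 2, 6).

Rothe diagram D(w) (24 cells), 6 SE-corners (essential conditions):

[(1, 8, 0), (2, 3, 0), (4, 2, 0), (4, 8, 2), (8, 2, 1), (8, 6, 4)]


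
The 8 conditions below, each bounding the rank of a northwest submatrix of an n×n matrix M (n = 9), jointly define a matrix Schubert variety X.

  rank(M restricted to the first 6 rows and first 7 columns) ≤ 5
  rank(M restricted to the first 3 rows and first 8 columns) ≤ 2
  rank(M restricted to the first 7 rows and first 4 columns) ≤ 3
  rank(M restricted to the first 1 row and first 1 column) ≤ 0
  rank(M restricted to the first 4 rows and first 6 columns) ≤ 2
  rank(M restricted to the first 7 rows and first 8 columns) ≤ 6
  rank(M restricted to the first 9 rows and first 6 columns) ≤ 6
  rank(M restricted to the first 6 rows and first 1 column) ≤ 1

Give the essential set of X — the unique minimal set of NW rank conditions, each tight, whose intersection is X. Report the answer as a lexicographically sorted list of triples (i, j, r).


Rank table r_w(9×9) implied by the 8 constraints:

  row 1: 0 1 1 1 1 1 1 1 1
  row 2: 1 2 2 2 2 2 2 2 2
  row 3: 1 2 2 2 2 2 2 2 3
  row 4: 1 2 2 2 2 2 3 3 4
  row 5: 1 2 3 3 3 3 4 4 5
  row 6: 1 2 3 3 4 4 5 5 6
  row 7: 1 2 3 3 4 5 6 6 7
  row 8: 1 2 3 4 5 6 7 7 8
  row 9: 1 2 3 4 5 6 7 8 9

giving w = (2, 1, 9, 7, 3, 5, 6, 4, 8) via Δ²R.

Rothe diagram D(w) (13 cells), 4 SE-corners (essential conditions):

[(1, 1, 0), (3, 8, 2), (4, 6, 2), (7, 4, 3)]


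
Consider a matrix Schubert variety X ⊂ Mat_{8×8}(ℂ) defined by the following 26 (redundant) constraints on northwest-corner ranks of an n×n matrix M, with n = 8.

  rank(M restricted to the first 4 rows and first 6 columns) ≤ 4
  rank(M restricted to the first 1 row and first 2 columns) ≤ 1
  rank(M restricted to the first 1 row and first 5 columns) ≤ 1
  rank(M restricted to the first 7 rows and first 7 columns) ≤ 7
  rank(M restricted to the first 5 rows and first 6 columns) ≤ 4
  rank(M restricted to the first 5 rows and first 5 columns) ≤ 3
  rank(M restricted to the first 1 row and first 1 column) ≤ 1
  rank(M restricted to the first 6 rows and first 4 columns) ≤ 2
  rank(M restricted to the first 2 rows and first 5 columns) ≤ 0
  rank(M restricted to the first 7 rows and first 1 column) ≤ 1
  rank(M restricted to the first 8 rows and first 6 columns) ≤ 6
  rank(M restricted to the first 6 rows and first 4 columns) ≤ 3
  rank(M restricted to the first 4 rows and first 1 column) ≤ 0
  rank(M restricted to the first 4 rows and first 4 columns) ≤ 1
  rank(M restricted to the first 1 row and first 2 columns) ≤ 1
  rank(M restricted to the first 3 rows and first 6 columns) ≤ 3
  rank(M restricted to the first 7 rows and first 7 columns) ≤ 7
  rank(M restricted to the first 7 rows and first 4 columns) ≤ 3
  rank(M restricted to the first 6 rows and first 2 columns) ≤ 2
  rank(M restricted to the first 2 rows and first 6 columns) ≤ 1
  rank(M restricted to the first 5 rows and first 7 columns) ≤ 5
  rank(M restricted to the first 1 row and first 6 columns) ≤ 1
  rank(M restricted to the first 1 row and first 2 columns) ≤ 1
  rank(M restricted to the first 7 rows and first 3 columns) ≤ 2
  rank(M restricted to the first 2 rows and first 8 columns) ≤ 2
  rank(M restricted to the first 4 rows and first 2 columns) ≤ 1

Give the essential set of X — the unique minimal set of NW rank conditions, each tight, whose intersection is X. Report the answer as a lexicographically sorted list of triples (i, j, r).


Recovering R(i,j) via the rank-extension bound from the 26 conditions:

  0 | 0 | 0 | 0 | 0 | 1 | 1 | 1
  0 | 0 | 0 | 0 | 0 | 1 | 2 | 2
  0 | 1 | 1 | 1 | 1 | 2 | 3 | 3
  0 | 1 | 1 | 1 | 2 | 3 | 4 | 4
  1 | 2 | 2 | 2 | 3 | 4 | 5 | 5
  1 | 2 | 2 | 2 | 3 | 4 | 5 | 6
  1 | 2 | 2 | 3 | 4 | 5 | 6 | 7
  1 | 2 | 3 | 4 | 5 | 6 | 7 | 8

the unique w with this rank table is (6, 7, 2, 5, 1, 8, 4, 3).

5 SE-corners of the 17-cell Rothe diagram give Ess(w):

[(2, 5, 0), (4, 1, 0), (4, 4, 1), (6, 4, 2), (7, 3, 2)]


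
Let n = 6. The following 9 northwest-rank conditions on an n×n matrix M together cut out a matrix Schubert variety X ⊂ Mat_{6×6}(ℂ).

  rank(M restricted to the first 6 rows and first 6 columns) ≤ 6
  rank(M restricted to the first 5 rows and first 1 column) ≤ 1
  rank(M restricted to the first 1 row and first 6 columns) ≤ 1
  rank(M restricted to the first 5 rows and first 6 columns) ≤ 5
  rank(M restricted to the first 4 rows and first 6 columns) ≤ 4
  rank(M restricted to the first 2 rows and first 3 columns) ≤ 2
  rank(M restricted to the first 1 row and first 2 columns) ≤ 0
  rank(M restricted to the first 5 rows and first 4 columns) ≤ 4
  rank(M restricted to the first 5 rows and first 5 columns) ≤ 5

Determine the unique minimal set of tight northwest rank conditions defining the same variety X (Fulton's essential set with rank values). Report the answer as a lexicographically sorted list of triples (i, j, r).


Reconstructing r_w from the 9 given conditions:

  0, 0, 1, 1, 1, 1
  1, 1, 2, 2, 2, 2
  1, 2, 3, 3, 3, 3
  1, 2, 3, 4, 4, 4
  1, 2, 3, 4, 5, 5
  1, 2, 3, 4, 5, 6

giving w = (3, 1, 2, 4, 5, 6) via Δ²R.

|D(w)|=2, |Ess(w)|=1:

[(1, 2, 0)]
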